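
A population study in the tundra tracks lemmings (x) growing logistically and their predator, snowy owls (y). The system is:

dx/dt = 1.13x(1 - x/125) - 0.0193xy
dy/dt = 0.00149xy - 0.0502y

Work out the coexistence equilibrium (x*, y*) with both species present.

From dy/dt = 0 with y > 0: 0.00149x* = 0.0502, so x* = 33.7.
Substitute into dx/dt = 0: 1.13(1 - 33.7/125) = 0.0193y*.
The bracket is 0.73, giving y* = 0.825/0.0193 = 42.8.

x* ≈ 33.7, y* ≈ 42.8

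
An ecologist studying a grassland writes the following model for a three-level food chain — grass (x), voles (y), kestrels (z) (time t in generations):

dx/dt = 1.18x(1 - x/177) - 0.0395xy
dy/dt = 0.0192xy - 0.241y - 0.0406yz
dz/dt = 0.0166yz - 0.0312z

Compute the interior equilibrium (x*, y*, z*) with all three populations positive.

x* ≈ 166, y* ≈ 1.88, z* ≈ 72.5

From dz/dt = 0: 0.0166y* = 0.0312, so y* = 1.88.
From dx/dt = 0: 1.18(1 - x*/177) = 0.0395·1.88, giving x* = 177·(1 - 0.0629) = 166.
From dy/dt = 0: 0.0192·166 - 0.241 = 0.0406z*, so z* = 2.94/0.0406 = 72.5.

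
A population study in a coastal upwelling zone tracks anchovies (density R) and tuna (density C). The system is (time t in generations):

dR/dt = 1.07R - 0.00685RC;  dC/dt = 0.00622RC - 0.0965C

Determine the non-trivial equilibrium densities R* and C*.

R* ≈ 15.5, C* ≈ 156

Set dC/dt = 0 with C > 0: 0.00622R - 0.0965 = 0, so R* = 0.0965/0.00622 = 15.5.
Set dR/dt = 0 with R > 0: 1.07 - 0.00685C = 0, so C* = 1.07/0.00685 = 156.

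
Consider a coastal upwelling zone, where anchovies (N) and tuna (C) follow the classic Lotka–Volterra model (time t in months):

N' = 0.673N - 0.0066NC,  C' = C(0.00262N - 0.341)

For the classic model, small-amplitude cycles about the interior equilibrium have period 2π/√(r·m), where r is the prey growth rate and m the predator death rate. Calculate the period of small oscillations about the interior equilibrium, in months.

T ≈ 13.1 months

Here r = 0.673 and m = 0.341, so r·m = 0.229.
ω = √0.229 = 0.479 per month, hence T = 2π/ω ≈ 13.1 months.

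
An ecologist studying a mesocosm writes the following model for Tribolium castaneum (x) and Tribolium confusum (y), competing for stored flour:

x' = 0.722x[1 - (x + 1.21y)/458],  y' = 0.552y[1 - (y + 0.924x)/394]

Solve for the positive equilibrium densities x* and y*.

Setting both brackets to zero gives the nullclines x + 1.21y = 458 and 0.924x + y = 394.
Substituting y = 394 - 0.924x into the first: x(1 - 1.21·0.924) = 458 - 1.21·394.
So x* = -18.7/-0.118 = 159, and then y* = 394 - 0.924·159 = 247.

x* ≈ 159, y* ≈ 247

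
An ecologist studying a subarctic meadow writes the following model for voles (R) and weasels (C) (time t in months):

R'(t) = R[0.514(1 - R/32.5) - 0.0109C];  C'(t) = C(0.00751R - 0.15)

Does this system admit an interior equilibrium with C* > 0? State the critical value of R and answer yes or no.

The predator equation gives dC/dt > 0 only when R > 0.15/0.00751 = 20.
Without the predator, R → K = 32.5. Since 32.5 > 20, the predator can invade and persist.

Threshold R = 20; K > 20, so yes, the predator persists.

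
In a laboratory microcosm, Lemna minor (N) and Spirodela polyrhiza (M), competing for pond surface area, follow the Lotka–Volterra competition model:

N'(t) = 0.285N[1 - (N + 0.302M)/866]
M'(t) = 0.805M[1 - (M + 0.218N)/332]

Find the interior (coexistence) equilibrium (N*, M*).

N* ≈ 820, M* ≈ 153

Setting both brackets to zero gives the nullclines N + 0.302M = 866 and 0.218N + M = 332.
Substituting M = 332 - 0.218N into the first: N(1 - 0.302·0.218) = 866 - 0.302·332.
So N* = 766/0.934 = 820, and then M* = 332 - 0.218·820 = 153.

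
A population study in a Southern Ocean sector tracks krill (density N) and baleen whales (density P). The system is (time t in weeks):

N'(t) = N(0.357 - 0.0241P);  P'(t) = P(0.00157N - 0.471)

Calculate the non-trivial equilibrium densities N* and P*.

Set dP/dt = 0 with P > 0: 0.00157N - 0.471 = 0, so N* = 0.471/0.00157 = 300.
Set dN/dt = 0 with N > 0: 0.357 - 0.0241P = 0, so P* = 0.357/0.0241 = 14.8.

N* ≈ 300, P* ≈ 14.8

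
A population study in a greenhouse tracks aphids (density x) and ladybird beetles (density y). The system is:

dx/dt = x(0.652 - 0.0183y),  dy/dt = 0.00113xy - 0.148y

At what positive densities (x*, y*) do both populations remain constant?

Set dy/dt = 0 with y > 0: 0.00113x - 0.148 = 0, so x* = 0.148/0.00113 = 131.
Set dx/dt = 0 with x > 0: 0.652 - 0.0183y = 0, so y* = 0.652/0.0183 = 35.6.

x* ≈ 131, y* ≈ 35.6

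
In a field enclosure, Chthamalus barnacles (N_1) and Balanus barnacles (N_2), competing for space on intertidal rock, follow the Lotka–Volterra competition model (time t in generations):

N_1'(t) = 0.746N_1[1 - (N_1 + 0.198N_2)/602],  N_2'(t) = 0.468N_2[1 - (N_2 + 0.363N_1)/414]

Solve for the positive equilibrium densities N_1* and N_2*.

N_1* ≈ 560, N_2* ≈ 211

Setting both brackets to zero gives the nullclines N_1 + 0.198N_2 = 602 and 0.363N_1 + N_2 = 414.
Substituting N_2 = 414 - 0.363N_1 into the first: N_1(1 - 0.198·0.363) = 602 - 0.198·414.
So N_1* = 520/0.928 = 560, and then N_2* = 414 - 0.363·560 = 211.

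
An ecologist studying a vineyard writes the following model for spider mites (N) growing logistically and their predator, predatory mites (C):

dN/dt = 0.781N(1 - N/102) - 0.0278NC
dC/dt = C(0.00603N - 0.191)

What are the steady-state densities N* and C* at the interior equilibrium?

From dC/dt = 0 with C > 0: 0.00603N* = 0.191, so N* = 31.7.
Substitute into dN/dt = 0: 0.781(1 - 31.7/102) = 0.0278C*.
The bracket is 0.689, giving C* = 0.538/0.0278 = 19.4.

N* ≈ 31.7, C* ≈ 19.4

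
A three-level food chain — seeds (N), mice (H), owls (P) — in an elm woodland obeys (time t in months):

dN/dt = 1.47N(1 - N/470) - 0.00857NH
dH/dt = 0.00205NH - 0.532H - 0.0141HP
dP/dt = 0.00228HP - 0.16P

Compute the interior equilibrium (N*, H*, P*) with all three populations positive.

N* ≈ 278, H* ≈ 70.2, P* ≈ 2.65

From dP/dt = 0: 0.00228H* = 0.16, so H* = 70.2.
From dN/dt = 0: 1.47(1 - N*/470) = 0.00857·70.2, giving N* = 470·(1 - 0.409) = 278.
From dH/dt = 0: 0.00205·278 - 0.532 = 0.0141P*, so P* = 0.0373/0.0141 = 2.65.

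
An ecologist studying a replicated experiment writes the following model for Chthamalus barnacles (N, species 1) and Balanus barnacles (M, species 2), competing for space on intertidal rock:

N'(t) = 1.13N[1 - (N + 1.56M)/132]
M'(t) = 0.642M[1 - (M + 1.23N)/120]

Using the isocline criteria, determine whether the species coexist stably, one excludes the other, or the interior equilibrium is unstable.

unstable coexistence (outcome depends on initial conditions)

Compare the nullcline intercepts: K1/α12 = 132/1.56 = 84.6 < K2 = 120; K2/α21 = 120/1.23 = 97.6 < K1 = 132.
Since both are reversed, neither can invade when rare; the interior point is a saddle.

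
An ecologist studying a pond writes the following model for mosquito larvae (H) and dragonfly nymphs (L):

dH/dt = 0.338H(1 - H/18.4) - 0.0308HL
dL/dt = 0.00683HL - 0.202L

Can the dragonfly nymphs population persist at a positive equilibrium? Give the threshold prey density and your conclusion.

Threshold H = 29.6; K < 29.6, so no, the predator goes extinct.

The predator equation gives dL/dt > 0 only when H > 0.202/0.00683 = 29.6.
Without the predator, H → K = 18.4. Since 18.4 < 29.6, the predator cannot invade.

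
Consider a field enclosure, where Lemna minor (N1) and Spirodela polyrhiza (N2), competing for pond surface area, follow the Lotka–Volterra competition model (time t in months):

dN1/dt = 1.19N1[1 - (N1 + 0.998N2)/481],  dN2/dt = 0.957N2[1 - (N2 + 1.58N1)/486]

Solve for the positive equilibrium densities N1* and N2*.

Setting both brackets to zero gives the nullclines N1 + 0.998N2 = 481 and 1.58N1 + N2 = 486.
Substituting N2 = 486 - 1.58N1 into the first: N1(1 - 0.998·1.58) = 481 - 0.998·486.
So N1* = -4.03/-0.577 = 6.98, and then N2* = 486 - 1.58·6.98 = 475.

N1* ≈ 6.98, N2* ≈ 475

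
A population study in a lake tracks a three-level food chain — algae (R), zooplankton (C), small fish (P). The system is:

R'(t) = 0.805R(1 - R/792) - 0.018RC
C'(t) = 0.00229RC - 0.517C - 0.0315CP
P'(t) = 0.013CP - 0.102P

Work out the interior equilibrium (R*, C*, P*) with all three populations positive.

From dP/dt = 0: 0.013C* = 0.102, so C* = 7.85.
From dR/dt = 0: 0.805(1 - R*/792) = 0.018·7.85, giving R* = 792·(1 - 0.175) = 653.
From dC/dt = 0: 0.00229·653 - 0.517 = 0.0315P*, so P* = 0.978/0.0315 = 31.1.

R* ≈ 653, C* ≈ 7.85, P* ≈ 31.1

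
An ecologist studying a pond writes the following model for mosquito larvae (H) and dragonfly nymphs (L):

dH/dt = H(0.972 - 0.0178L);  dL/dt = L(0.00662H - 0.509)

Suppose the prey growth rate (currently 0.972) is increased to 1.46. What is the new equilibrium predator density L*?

At the interior fixed point, setting dH/dt = 0 with H > 0 fixes L* = (prey growth rate)/(HL coefficient) — independent of the other coefficients.
With the change, L* = 1.46/0.0178 = 82; it rises from 54.6.

L* ≈ 82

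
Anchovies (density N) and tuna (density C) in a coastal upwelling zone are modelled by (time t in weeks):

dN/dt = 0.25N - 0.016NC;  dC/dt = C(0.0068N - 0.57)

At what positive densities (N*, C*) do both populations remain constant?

N* ≈ 83.8, C* ≈ 15.6

Set dC/dt = 0 with C > 0: 0.0068N - 0.57 = 0, so N* = 0.57/0.0068 = 83.8.
Set dN/dt = 0 with N > 0: 0.25 - 0.016C = 0, so C* = 0.25/0.016 = 15.6.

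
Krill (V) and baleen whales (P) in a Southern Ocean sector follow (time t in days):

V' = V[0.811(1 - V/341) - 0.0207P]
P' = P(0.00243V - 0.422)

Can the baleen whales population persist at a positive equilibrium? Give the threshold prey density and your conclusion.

The predator equation gives dP/dt > 0 only when V > 0.422/0.00243 = 174.
Without the predator, V → K = 341. Since 341 > 174, the predator can invade and persist.

Threshold V = 174; K > 174, so yes, the predator persists.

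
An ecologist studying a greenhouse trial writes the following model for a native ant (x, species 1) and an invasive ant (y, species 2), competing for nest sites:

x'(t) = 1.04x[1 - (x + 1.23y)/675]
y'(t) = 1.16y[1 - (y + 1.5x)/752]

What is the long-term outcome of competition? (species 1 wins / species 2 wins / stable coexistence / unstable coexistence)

Compare the nullcline intercepts: K1/α12 = 675/1.23 = 549 < K2 = 752; K2/α21 = 752/1.5 = 501 < K1 = 675.
Since both are reversed, neither can invade when rare; the interior point is a saddle.

unstable coexistence (outcome depends on initial conditions)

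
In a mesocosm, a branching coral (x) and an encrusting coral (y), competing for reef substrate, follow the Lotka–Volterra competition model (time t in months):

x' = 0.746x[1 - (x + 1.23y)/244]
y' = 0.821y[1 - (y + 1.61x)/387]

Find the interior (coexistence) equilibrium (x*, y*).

x* ≈ 237, y* ≈ 5.96

Setting both brackets to zero gives the nullclines x + 1.23y = 244 and 1.61x + y = 387.
Substituting y = 387 - 1.61x into the first: x(1 - 1.23·1.61) = 244 - 1.23·387.
So x* = -232/-0.98 = 237, and then y* = 387 - 1.61·237 = 5.96.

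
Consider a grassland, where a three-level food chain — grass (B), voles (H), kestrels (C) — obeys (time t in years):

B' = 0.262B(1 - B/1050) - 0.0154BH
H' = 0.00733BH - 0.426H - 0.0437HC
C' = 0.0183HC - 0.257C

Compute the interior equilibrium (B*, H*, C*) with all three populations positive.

From dC/dt = 0: 0.0183H* = 0.257, so H* = 14.
From dB/dt = 0: 0.262(1 - B*/1050) = 0.0154·14, giving B* = 1050·(1 - 0.825) = 183.
From dH/dt = 0: 0.00733·183 - 0.426 = 0.0437C*, so C* = 0.917/0.0437 = 21.

B* ≈ 183, H* ≈ 14, C* ≈ 21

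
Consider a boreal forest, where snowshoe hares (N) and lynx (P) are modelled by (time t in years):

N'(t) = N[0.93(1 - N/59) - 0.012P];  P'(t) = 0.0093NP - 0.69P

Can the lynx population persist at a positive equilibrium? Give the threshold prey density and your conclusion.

The predator equation gives dP/dt > 0 only when N > 0.69/0.0093 = 74.2.
Without the predator, N → K = 59. Since 59 < 74.2, the predator cannot invade.

Threshold N = 74.2; K < 74.2, so no, the predator goes extinct.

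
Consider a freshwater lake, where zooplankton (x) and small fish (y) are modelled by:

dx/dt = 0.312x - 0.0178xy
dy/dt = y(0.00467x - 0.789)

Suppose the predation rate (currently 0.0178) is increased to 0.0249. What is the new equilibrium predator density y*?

At the interior fixed point, setting dx/dt = 0 with x > 0 fixes y* = (prey growth rate)/(xy coefficient) — independent of the other coefficients.
With the change, y* = 0.312/0.0249 = 12.5; it falls from 17.5.

y* ≈ 12.5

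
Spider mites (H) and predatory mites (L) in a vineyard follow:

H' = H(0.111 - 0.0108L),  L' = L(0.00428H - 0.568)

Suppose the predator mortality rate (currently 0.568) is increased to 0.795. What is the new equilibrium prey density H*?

At the interior fixed point, setting dL/dt = 0 with L > 0 fixes H* = (predator death rate)/(HL coefficient) — independent of the other coefficients.
With the change, H* = 0.795/0.00428 = 186; it rises from 133.

H* ≈ 186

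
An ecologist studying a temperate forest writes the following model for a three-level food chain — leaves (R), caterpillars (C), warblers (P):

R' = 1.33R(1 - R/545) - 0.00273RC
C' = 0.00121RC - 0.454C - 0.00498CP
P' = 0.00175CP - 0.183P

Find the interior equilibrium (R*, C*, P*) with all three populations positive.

From dP/dt = 0: 0.00175C* = 0.183, so C* = 105.
From dR/dt = 0: 1.33(1 - R*/545) = 0.00273·105, giving R* = 545·(1 - 0.215) = 428.
From dC/dt = 0: 0.00121·428 - 0.454 = 0.00498P*, so P* = 0.0639/0.00498 = 12.8.

R* ≈ 428, C* ≈ 105, P* ≈ 12.8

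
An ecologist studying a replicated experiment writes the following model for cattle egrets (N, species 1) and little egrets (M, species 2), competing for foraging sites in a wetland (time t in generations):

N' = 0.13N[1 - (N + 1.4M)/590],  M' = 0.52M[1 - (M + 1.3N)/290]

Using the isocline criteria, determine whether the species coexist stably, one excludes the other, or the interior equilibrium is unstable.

species 1 excludes species 2

Compare the nullcline intercepts: K1/α12 = 590/1.4 = 421 > K2 = 290; K2/α21 = 290/1.3 = 223 < K1 = 590.
Since the inequalities point opposite ways, species 1 can invade but species 2 cannot.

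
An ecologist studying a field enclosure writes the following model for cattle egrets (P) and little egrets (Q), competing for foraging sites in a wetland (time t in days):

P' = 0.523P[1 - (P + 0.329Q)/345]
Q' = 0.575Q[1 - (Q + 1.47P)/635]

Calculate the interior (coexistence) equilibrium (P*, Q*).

P* ≈ 264, Q* ≈ 248

Setting both brackets to zero gives the nullclines P + 0.329Q = 345 and 1.47P + Q = 635.
Substituting Q = 635 - 1.47P into the first: P(1 - 0.329·1.47) = 345 - 0.329·635.
So P* = 136/0.516 = 264, and then Q* = 635 - 1.47·264 = 248.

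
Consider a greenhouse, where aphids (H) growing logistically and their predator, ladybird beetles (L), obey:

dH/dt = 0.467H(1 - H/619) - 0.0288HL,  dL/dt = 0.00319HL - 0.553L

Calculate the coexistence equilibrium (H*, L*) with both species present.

From dL/dt = 0 with L > 0: 0.00319H* = 0.553, so H* = 173.
Substitute into dH/dt = 0: 0.467(1 - 173/619) = 0.0288L*.
The bracket is 0.72, giving L* = 0.336/0.0288 = 11.7.

H* ≈ 173, L* ≈ 11.7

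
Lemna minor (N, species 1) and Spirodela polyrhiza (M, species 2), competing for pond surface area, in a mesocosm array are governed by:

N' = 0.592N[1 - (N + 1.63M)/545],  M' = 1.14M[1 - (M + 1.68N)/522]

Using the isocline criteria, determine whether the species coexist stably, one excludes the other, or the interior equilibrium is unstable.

Compare the nullcline intercepts: K1/α12 = 545/1.63 = 334 < K2 = 522; K2/α21 = 522/1.68 = 311 < K1 = 545.
Since both are reversed, neither can invade when rare; the interior point is a saddle.

unstable coexistence (outcome depends on initial conditions)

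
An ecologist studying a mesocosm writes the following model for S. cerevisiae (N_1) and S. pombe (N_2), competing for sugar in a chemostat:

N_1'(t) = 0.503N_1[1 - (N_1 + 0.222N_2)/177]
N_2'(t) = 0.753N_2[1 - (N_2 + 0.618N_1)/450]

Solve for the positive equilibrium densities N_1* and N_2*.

Setting both brackets to zero gives the nullclines N_1 + 0.222N_2 = 177 and 0.618N_1 + N_2 = 450.
Substituting N_2 = 450 - 0.618N_1 into the first: N_1(1 - 0.222·0.618) = 177 - 0.222·450.
So N_1* = 77.1/0.863 = 89.4, and then N_2* = 450 - 0.618·89.4 = 395.

N_1* ≈ 89.4, N_2* ≈ 395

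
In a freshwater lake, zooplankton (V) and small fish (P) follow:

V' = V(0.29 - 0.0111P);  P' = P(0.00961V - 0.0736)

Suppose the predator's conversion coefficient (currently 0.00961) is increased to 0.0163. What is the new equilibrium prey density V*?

At the interior fixed point, setting dP/dt = 0 with P > 0 fixes V* = (predator death rate)/(VP coefficient) — independent of the other coefficients.
With the change, V* = 0.0736/0.0163 = 4.52; it falls from 7.66.

V* ≈ 4.52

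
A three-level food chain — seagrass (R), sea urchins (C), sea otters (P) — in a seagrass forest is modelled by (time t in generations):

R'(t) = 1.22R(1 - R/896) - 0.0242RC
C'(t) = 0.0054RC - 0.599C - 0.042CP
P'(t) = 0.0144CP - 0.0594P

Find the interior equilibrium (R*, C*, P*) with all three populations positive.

From dP/dt = 0: 0.0144C* = 0.0594, so C* = 4.12.
From dR/dt = 0: 1.22(1 - R*/896) = 0.0242·4.12, giving R* = 896·(1 - 0.0818) = 823.
From dC/dt = 0: 0.0054·823 - 0.599 = 0.042P*, so P* = 3.84/0.042 = 91.5.

R* ≈ 823, C* ≈ 4.12, P* ≈ 91.5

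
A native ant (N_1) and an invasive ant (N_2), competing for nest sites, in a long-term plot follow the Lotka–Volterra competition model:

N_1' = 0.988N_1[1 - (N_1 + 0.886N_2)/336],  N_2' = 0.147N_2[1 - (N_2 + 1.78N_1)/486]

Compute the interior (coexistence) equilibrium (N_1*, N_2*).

N_1* ≈ 164, N_2* ≈ 194

Setting both brackets to zero gives the nullclines N_1 + 0.886N_2 = 336 and 1.78N_1 + N_2 = 486.
Substituting N_2 = 486 - 1.78N_1 into the first: N_1(1 - 0.886·1.78) = 336 - 0.886·486.
So N_1* = -94.6/-0.577 = 164, and then N_2* = 486 - 1.78·164 = 194.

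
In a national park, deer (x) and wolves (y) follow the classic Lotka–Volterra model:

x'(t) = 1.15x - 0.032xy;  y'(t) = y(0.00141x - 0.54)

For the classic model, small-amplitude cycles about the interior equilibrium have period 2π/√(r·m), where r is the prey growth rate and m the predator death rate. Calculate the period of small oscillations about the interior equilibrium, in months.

T ≈ 7.97 months

Here r = 1.15 and m = 0.54, so r·m = 0.621.
ω = √0.621 = 0.788 per month, hence T = 2π/ω ≈ 7.97 months.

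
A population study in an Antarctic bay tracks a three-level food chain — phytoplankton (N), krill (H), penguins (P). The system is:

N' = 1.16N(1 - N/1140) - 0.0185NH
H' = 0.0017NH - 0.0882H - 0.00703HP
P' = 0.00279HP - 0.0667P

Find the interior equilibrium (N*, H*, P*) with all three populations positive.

N* ≈ 705, H* ≈ 23.9, P* ≈ 158

From dP/dt = 0: 0.00279H* = 0.0667, so H* = 23.9.
From dN/dt = 0: 1.16(1 - N*/1140) = 0.0185·23.9, giving N* = 1140·(1 - 0.381) = 705.
From dH/dt = 0: 0.0017·705 - 0.0882 = 0.00703P*, so P* = 1.11/0.00703 = 158.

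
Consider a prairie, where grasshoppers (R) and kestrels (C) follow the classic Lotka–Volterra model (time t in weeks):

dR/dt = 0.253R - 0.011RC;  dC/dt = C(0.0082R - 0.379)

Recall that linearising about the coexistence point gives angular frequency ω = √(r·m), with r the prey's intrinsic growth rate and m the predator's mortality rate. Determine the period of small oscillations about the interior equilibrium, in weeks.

T ≈ 20.3 weeks

Here r = 0.253 and m = 0.379, so r·m = 0.0959.
ω = √0.0959 = 0.31 per week, hence T = 2π/ω ≈ 20.3 weeks.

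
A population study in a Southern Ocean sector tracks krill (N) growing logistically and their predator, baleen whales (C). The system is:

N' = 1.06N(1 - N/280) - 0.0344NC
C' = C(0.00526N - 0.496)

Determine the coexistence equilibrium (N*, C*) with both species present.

N* ≈ 94.3, C* ≈ 20.4

From dC/dt = 0 with C > 0: 0.00526N* = 0.496, so N* = 94.3.
Substitute into dN/dt = 0: 1.06(1 - 94.3/280) = 0.0344C*.
The bracket is 0.663, giving C* = 0.703/0.0344 = 20.4.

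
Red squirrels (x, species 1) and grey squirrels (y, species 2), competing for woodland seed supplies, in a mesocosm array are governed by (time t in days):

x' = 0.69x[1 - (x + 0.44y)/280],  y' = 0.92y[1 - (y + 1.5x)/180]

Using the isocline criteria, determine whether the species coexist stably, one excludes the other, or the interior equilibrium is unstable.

species 1 excludes species 2

Compare the nullcline intercepts: K1/α12 = 280/0.44 = 636 > K2 = 180; K2/α21 = 180/1.5 = 120 < K1 = 280.
Since the inequalities point opposite ways, species 1 can invade but species 2 cannot.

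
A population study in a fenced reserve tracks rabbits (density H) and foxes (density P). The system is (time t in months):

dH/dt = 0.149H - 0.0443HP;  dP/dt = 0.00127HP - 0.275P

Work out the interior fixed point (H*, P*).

H* ≈ 217, P* ≈ 3.36

Set dP/dt = 0 with P > 0: 0.00127H - 0.275 = 0, so H* = 0.275/0.00127 = 217.
Set dH/dt = 0 with H > 0: 0.149 - 0.0443P = 0, so P* = 0.149/0.0443 = 3.36.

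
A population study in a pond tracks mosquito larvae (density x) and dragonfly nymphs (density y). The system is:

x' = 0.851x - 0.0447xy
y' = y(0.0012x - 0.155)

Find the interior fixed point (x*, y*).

x* ≈ 129, y* ≈ 19

Set dy/dt = 0 with y > 0: 0.0012x - 0.155 = 0, so x* = 0.155/0.0012 = 129.
Set dx/dt = 0 with x > 0: 0.851 - 0.0447y = 0, so y* = 0.851/0.0447 = 19.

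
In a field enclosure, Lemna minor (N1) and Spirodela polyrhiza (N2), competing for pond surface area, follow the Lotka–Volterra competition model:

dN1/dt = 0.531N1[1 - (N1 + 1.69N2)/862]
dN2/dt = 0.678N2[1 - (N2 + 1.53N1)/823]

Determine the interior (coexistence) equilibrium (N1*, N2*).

Setting both brackets to zero gives the nullclines N1 + 1.69N2 = 862 and 1.53N1 + N2 = 823.
Substituting N2 = 823 - 1.53N1 into the first: N1(1 - 1.69·1.53) = 862 - 1.69·823.
So N1* = -529/-1.59 = 334, and then N2* = 823 - 1.53·334 = 313.

N1* ≈ 334, N2* ≈ 313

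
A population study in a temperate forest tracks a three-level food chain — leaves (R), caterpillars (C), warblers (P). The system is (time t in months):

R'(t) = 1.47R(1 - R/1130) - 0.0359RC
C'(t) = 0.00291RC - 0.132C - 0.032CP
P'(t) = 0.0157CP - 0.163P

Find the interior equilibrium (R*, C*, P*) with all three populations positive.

From dP/dt = 0: 0.0157C* = 0.163, so C* = 10.4.
From dR/dt = 0: 1.47(1 - R*/1130) = 0.0359·10.4, giving R* = 1130·(1 - 0.254) = 843.
From dC/dt = 0: 0.00291·843 - 0.132 = 0.032P*, so P* = 2.32/0.032 = 72.6.

R* ≈ 843, C* ≈ 10.4, P* ≈ 72.6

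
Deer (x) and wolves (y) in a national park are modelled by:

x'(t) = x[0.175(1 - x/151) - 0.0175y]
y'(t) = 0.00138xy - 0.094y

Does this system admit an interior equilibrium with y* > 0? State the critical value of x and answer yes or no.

The predator equation gives dy/dt > 0 only when x > 0.094/0.00138 = 68.1.
Without the predator, x → K = 151. Since 151 > 68.1, the predator can invade and persist.

Threshold x = 68.1; K > 68.1, so yes, the predator persists.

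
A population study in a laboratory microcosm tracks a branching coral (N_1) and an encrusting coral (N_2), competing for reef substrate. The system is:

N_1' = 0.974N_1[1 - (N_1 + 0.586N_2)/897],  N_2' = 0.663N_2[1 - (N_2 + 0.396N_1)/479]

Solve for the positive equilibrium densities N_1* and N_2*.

Setting both brackets to zero gives the nullclines N_1 + 0.586N_2 = 897 and 0.396N_1 + N_2 = 479.
Substituting N_2 = 479 - 0.396N_1 into the first: N_1(1 - 0.586·0.396) = 897 - 0.586·479.
So N_1* = 616/0.768 = 803, and then N_2* = 479 - 0.396·803 = 161.

N_1* ≈ 803, N_2* ≈ 161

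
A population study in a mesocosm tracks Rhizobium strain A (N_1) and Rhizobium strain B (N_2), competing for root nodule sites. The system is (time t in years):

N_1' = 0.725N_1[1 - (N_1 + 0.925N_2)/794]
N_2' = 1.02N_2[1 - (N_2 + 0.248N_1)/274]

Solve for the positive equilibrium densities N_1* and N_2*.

N_1* ≈ 701, N_2* ≈ 100

Setting both brackets to zero gives the nullclines N_1 + 0.925N_2 = 794 and 0.248N_1 + N_2 = 274.
Substituting N_2 = 274 - 0.248N_1 into the first: N_1(1 - 0.925·0.248) = 794 - 0.925·274.
So N_1* = 541/0.771 = 701, and then N_2* = 274 - 0.248·701 = 100.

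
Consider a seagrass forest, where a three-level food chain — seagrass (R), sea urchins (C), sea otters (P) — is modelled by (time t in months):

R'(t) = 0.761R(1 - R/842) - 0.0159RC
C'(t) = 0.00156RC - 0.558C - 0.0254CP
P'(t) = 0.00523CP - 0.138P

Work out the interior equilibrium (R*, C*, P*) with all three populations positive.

R* ≈ 378, C* ≈ 26.4, P* ≈ 1.24

From dP/dt = 0: 0.00523C* = 0.138, so C* = 26.4.
From dR/dt = 0: 0.761(1 - R*/842) = 0.0159·26.4, giving R* = 842·(1 - 0.551) = 378.
From dC/dt = 0: 0.00156·378 - 0.558 = 0.0254P*, so P* = 0.0314/0.0254 = 1.24.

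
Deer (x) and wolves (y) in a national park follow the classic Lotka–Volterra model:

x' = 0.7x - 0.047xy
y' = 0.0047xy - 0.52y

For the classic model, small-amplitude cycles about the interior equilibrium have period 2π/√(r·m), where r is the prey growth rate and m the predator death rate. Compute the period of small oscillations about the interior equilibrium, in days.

T ≈ 10.4 days

Here r = 0.7 and m = 0.52, so r·m = 0.364.
ω = √0.364 = 0.603 per day, hence T = 2π/ω ≈ 10.4 days.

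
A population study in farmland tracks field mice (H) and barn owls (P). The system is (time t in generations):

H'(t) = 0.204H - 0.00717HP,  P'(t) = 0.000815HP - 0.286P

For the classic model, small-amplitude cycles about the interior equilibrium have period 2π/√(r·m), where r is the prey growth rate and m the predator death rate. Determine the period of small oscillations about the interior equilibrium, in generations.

Here r = 0.204 and m = 0.286, so r·m = 0.0583.
ω = √0.0583 = 0.242 per generation, hence T = 2π/ω ≈ 26 generations.

T ≈ 26 generations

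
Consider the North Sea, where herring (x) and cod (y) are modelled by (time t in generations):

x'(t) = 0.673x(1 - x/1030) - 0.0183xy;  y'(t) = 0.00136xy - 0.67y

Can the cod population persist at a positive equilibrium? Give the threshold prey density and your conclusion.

Threshold x = 493; K > 493, so yes, the predator persists.

The predator equation gives dy/dt > 0 only when x > 0.67/0.00136 = 493.
Without the predator, x → K = 1030. Since 1030 > 493, the predator can invade and persist.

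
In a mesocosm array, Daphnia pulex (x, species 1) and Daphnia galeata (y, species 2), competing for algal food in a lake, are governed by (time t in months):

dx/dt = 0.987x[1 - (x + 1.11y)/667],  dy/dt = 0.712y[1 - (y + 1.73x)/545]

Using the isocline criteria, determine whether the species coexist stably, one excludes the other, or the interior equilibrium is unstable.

species 1 excludes species 2

Compare the nullcline intercepts: K1/α12 = 667/1.11 = 601 > K2 = 545; K2/α21 = 545/1.73 = 315 < K1 = 667.
Since the inequalities point opposite ways, species 1 can invade but species 2 cannot.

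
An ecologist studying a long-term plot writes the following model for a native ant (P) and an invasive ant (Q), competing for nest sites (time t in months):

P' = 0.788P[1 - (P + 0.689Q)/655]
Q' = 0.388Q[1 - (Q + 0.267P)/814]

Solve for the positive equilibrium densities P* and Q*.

P* ≈ 115, Q* ≈ 783

Setting both brackets to zero gives the nullclines P + 0.689Q = 655 and 0.267P + Q = 814.
Substituting Q = 814 - 0.267P into the first: P(1 - 0.689·0.267) = 655 - 0.689·814.
So P* = 94.2/0.816 = 115, and then Q* = 814 - 0.267·115 = 783.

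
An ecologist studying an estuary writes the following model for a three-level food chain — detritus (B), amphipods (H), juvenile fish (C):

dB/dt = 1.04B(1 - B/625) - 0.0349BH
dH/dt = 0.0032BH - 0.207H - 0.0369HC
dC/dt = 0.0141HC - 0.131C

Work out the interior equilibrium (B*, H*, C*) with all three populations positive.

B* ≈ 430, H* ≈ 9.29, C* ≈ 31.7

From dC/dt = 0: 0.0141H* = 0.131, so H* = 9.29.
From dB/dt = 0: 1.04(1 - B*/625) = 0.0349·9.29, giving B* = 625·(1 - 0.312) = 430.
From dH/dt = 0: 0.0032·430 - 0.207 = 0.0369C*, so C* = 1.17/0.0369 = 31.7.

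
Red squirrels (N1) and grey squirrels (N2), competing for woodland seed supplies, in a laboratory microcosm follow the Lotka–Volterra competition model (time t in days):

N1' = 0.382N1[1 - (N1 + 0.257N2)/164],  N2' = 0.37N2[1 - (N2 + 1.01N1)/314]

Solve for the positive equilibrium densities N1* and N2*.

Setting both brackets to zero gives the nullclines N1 + 0.257N2 = 164 and 1.01N1 + N2 = 314.
Substituting N2 = 314 - 1.01N1 into the first: N1(1 - 0.257·1.01) = 164 - 0.257·314.
So N1* = 83.3/0.74 = 113, and then N2* = 314 - 1.01·113 = 200.

N1* ≈ 113, N2* ≈ 200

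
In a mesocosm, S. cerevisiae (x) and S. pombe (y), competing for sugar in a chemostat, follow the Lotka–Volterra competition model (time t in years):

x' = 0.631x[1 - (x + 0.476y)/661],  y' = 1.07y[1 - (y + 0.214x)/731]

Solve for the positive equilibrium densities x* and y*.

x* ≈ 349, y* ≈ 656

Setting both brackets to zero gives the nullclines x + 0.476y = 661 and 0.214x + y = 731.
Substituting y = 731 - 0.214x into the first: x(1 - 0.476·0.214) = 661 - 0.476·731.
So x* = 313/0.898 = 349, and then y* = 731 - 0.214·349 = 656.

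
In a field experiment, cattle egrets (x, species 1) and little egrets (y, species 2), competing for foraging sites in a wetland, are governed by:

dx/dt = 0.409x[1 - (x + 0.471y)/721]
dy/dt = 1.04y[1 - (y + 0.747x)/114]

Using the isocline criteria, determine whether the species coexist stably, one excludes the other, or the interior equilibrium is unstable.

Compare the nullcline intercepts: K1/α12 = 721/0.471 = 1530 > K2 = 114; K2/α21 = 114/0.747 = 153 < K1 = 721.
Since the inequalities point opposite ways, species 1 can invade but species 2 cannot.

species 1 excludes species 2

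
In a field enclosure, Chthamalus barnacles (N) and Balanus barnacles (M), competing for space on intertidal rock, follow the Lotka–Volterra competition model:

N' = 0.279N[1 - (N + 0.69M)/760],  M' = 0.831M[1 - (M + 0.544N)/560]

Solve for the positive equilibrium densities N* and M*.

Setting both brackets to zero gives the nullclines N + 0.69M = 760 and 0.544N + M = 560.
Substituting M = 560 - 0.544N into the first: N(1 - 0.69·0.544) = 760 - 0.69·560.
So N* = 374/0.625 = 598, and then M* = 560 - 0.544·598 = 235.

N* ≈ 598, M* ≈ 235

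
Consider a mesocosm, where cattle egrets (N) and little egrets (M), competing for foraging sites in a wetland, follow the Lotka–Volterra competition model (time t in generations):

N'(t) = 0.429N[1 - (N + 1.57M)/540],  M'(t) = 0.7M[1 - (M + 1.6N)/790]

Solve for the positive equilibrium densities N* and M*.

N* ≈ 463, M* ≈ 48.9

Setting both brackets to zero gives the nullclines N + 1.57M = 540 and 1.6N + M = 790.
Substituting M = 790 - 1.6N into the first: N(1 - 1.57·1.6) = 540 - 1.57·790.
So N* = -700/-1.51 = 463, and then M* = 790 - 1.6·463 = 48.9.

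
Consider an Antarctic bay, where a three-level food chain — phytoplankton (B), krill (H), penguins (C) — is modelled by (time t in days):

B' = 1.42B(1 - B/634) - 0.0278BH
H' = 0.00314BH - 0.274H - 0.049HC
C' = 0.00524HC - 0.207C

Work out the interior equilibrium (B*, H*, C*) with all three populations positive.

B* ≈ 144, H* ≈ 39.5, C* ≈ 3.62

From dC/dt = 0: 0.00524H* = 0.207, so H* = 39.5.
From dB/dt = 0: 1.42(1 - B*/634) = 0.0278·39.5, giving B* = 634·(1 - 0.773) = 144.
From dH/dt = 0: 0.00314·144 - 0.274 = 0.049C*, so C* = 0.177/0.049 = 3.62.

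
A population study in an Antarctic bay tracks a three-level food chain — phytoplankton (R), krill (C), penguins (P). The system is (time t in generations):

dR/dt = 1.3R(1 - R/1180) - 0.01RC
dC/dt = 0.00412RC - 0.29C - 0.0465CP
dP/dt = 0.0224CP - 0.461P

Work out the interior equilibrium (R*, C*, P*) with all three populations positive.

From dP/dt = 0: 0.0224C* = 0.461, so C* = 20.6.
From dR/dt = 0: 1.3(1 - R*/1180) = 0.01·20.6, giving R* = 1180·(1 - 0.158) = 993.
From dC/dt = 0: 0.00412·993 - 0.29 = 0.0465P*, so P* = 3.8/0.0465 = 81.8.

R* ≈ 993, C* ≈ 20.6, P* ≈ 81.8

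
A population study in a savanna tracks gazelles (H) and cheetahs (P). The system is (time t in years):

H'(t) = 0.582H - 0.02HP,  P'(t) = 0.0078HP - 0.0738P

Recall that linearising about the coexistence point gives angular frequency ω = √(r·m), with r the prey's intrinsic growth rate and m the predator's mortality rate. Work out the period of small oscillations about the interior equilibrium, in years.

Here r = 0.582 and m = 0.0738, so r·m = 0.043.
ω = √0.043 = 0.207 per year, hence T = 2π/ω ≈ 30.3 years.

T ≈ 30.3 years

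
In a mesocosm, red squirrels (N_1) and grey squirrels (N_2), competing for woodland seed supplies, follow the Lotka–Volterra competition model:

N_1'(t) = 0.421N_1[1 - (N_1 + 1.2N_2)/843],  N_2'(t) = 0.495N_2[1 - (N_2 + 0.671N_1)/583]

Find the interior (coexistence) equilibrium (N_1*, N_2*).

N_1* ≈ 736, N_2* ≈ 89.1

Setting both brackets to zero gives the nullclines N_1 + 1.2N_2 = 843 and 0.671N_1 + N_2 = 583.
Substituting N_2 = 583 - 0.671N_1 into the first: N_1(1 - 1.2·0.671) = 843 - 1.2·583.
So N_1* = 143/0.195 = 736, and then N_2* = 583 - 0.671·736 = 89.1.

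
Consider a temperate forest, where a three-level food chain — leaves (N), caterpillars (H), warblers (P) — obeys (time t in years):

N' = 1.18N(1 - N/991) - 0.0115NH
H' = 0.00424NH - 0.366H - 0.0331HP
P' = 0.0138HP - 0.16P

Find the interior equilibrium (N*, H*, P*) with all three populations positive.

From dP/dt = 0: 0.0138H* = 0.16, so H* = 11.6.
From dN/dt = 0: 1.18(1 - N*/991) = 0.0115·11.6, giving N* = 991·(1 - 0.113) = 879.
From dH/dt = 0: 0.00424·879 - 0.366 = 0.0331P*, so P* = 3.36/0.0331 = 102.

N* ≈ 879, H* ≈ 11.6, P* ≈ 102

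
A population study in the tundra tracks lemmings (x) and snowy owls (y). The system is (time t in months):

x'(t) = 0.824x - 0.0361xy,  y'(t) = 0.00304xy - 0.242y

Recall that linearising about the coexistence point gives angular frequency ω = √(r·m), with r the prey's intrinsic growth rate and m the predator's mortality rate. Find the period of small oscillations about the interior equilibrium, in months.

T ≈ 14.1 months

Here r = 0.824 and m = 0.242, so r·m = 0.199.
ω = √0.199 = 0.447 per month, hence T = 2π/ω ≈ 14.1 months.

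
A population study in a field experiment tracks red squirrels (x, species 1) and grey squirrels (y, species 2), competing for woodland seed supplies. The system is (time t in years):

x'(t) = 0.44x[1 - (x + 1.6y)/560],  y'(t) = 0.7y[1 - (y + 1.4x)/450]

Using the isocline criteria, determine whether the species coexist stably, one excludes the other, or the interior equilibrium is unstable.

Compare the nullcline intercepts: K1/α12 = 560/1.6 = 350 < K2 = 450; K2/α21 = 450/1.4 = 321 < K1 = 560.
Since both are reversed, neither can invade when rare; the interior point is a saddle.

unstable coexistence (outcome depends on initial conditions)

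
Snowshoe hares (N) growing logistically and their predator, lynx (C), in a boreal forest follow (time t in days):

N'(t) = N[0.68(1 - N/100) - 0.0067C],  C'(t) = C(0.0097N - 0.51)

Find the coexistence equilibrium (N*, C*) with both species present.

From dC/dt = 0 with C > 0: 0.0097N* = 0.51, so N* = 52.6.
Substitute into dN/dt = 0: 0.68(1 - 52.6/100) = 0.0067C*.
The bracket is 0.474, giving C* = 0.322/0.0067 = 48.1.

N* ≈ 52.6, C* ≈ 48.1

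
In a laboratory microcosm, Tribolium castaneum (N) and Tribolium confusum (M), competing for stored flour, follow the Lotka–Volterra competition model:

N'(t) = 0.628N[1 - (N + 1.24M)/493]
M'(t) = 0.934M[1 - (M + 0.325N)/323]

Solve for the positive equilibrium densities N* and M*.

N* ≈ 155, M* ≈ 273

Setting both brackets to zero gives the nullclines N + 1.24M = 493 and 0.325N + M = 323.
Substituting M = 323 - 0.325N into the first: N(1 - 1.24·0.325) = 493 - 1.24·323.
So N* = 92.5/0.597 = 155, and then M* = 323 - 0.325·155 = 273.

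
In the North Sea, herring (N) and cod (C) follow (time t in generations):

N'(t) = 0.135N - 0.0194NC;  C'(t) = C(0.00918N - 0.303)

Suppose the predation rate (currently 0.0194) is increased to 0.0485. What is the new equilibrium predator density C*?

At the interior fixed point, setting dN/dt = 0 with N > 0 fixes C* = (prey growth rate)/(NC coefficient) — independent of the other coefficients.
With the change, C* = 0.135/0.0485 = 2.78; it falls from 6.96.

C* ≈ 2.78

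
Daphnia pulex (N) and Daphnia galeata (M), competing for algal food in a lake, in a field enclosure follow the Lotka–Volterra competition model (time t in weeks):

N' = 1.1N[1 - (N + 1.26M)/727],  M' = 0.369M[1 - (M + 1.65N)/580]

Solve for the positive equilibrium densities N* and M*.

N* ≈ 3.52, M* ≈ 574

Setting both brackets to zero gives the nullclines N + 1.26M = 727 and 1.65N + M = 580.
Substituting M = 580 - 1.65N into the first: N(1 - 1.26·1.65) = 727 - 1.26·580.
So N* = -3.8/-1.08 = 3.52, and then M* = 580 - 1.65·3.52 = 574.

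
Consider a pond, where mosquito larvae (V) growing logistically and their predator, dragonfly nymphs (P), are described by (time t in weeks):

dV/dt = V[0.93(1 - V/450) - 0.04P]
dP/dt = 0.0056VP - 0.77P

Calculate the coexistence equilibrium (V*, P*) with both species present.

V* ≈ 138, P* ≈ 16.1

From dP/dt = 0 with P > 0: 0.0056V* = 0.77, so V* = 138.
Substitute into dV/dt = 0: 0.93(1 - 138/450) = 0.04P*.
The bracket is 0.694, giving P* = 0.646/0.04 = 16.1.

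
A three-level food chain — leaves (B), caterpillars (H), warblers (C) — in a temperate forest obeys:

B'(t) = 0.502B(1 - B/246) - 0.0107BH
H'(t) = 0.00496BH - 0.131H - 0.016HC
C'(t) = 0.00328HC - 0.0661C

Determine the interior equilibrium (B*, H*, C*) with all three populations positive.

From dC/dt = 0: 0.00328H* = 0.0661, so H* = 20.2.
From dB/dt = 0: 0.502(1 - B*/246) = 0.0107·20.2, giving B* = 246·(1 - 0.43) = 140.
From dH/dt = 0: 0.00496·140 - 0.131 = 0.016C*, so C* = 0.565/0.016 = 35.3.

B* ≈ 140, H* ≈ 20.2, C* ≈ 35.3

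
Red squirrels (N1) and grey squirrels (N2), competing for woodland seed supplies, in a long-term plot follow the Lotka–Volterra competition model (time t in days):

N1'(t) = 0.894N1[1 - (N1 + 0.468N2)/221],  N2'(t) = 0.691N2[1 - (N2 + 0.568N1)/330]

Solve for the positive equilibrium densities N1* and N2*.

N1* ≈ 90.7, N2* ≈ 279

Setting both brackets to zero gives the nullclines N1 + 0.468N2 = 221 and 0.568N1 + N2 = 330.
Substituting N2 = 330 - 0.568N1 into the first: N1(1 - 0.468·0.568) = 221 - 0.468·330.
So N1* = 66.6/0.734 = 90.7, and then N2* = 330 - 0.568·90.7 = 279.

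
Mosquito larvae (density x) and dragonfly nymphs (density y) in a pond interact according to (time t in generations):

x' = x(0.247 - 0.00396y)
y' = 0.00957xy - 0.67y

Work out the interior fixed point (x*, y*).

x* ≈ 70, y* ≈ 62.4

Set dy/dt = 0 with y > 0: 0.00957x - 0.67 = 0, so x* = 0.67/0.00957 = 70.
Set dx/dt = 0 with x > 0: 0.247 - 0.00396y = 0, so y* = 0.247/0.00396 = 62.4.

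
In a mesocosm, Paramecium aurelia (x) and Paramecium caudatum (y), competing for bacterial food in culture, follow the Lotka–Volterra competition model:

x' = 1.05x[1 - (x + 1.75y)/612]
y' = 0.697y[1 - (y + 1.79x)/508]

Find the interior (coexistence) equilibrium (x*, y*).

x* ≈ 130, y* ≈ 275

Setting both brackets to zero gives the nullclines x + 1.75y = 612 and 1.79x + y = 508.
Substituting y = 508 - 1.79x into the first: x(1 - 1.75·1.79) = 612 - 1.75·508.
So x* = -277/-2.13 = 130, and then y* = 508 - 1.79·130 = 275.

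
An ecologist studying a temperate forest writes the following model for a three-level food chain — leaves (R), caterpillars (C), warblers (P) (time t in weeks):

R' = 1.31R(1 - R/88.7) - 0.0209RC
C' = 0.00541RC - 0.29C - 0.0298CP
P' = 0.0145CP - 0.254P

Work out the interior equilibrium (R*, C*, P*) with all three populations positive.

R* ≈ 63.9, C* ≈ 17.5, P* ≈ 1.87

From dP/dt = 0: 0.0145C* = 0.254, so C* = 17.5.
From dR/dt = 0: 1.31(1 - R*/88.7) = 0.0209·17.5, giving R* = 88.7·(1 - 0.279) = 63.9.
From dC/dt = 0: 0.00541·63.9 - 0.29 = 0.0298P*, so P* = 0.0558/0.0298 = 1.87.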